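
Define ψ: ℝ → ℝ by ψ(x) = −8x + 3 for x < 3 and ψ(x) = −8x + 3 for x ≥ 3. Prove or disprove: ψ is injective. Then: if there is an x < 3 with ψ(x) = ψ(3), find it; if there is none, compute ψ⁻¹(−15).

Both pieces are strictly decreasing (slopes −8 and −8), so each is injective on its own interval.
The left piece maps (−∞, 3) onto (−21, ∞); the right piece maps [3, ∞) onto (−∞, −21].
These images are disjoint, so no value is attained by both pieces. Thus ψ is injective.
Because the two images are disjoint, no x < 3 has ψ(x) = ψ(3), so we compute ψ⁻¹(−15): −15 lies in (−21, ∞), so solve −8x + 3 = −15: x = (−15 − 3)/(−8) = 9/4.

9/4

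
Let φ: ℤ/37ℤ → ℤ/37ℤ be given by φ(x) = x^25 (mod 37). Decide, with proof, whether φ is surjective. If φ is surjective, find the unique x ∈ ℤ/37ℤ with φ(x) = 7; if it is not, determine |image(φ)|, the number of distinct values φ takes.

33

Since 37 is prime, the nonzero elements of ℤ/37ℤ form a cyclic group of order 36.
As gcd(25, 36) = 1, raising to the 25th power is a bijection on this group: if s^25 ≡ t^25 then (st^{−1})^25 = 1, and the only element of order dividing gcd(25, 36) = 1 is 1, so s = t.
With φ(0) = 0 this makes φ injective on all of ℤ/37ℤ, hence bijective (finite equal-size domain and codomain). In particular φ is surjective.
Since φ is surjective, we find the preimage of 7. The inverse of x ↦ x^25 on (ℤ/37ℤ)^× is x ↦ x^13, because 25·13 = 325 = 9·36 + 1 ≡ 1 (mod 36) and x^{36} = 1 for x ≠ 0 (Fermat). So φ⁻¹(7) = 7^13 mod 37.
Repeated squaring mod 37: 7^1 ≡ 7, 7^2 ≡ 7² = 49 ≡ 12, 7^4 ≡ 12² = 144 ≡ 33, 7^8 ≡ 33² = 1089 ≡ 16. Since 13 = 8 + 4 + 1, 7^13 ≡ 16·33·7: 16·33 = 528 ≡ 10, then 10·7 = 70 ≡ 33. So 7^13 ≡ 33 (mod 37).
Hence φ⁻¹(7) = 33.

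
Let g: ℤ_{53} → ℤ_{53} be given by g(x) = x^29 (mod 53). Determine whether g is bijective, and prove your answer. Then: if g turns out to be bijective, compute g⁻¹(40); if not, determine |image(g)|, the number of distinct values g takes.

9

Since 53 is prime, the nonzero elements of ℤ_{53} form a cyclic group of order 52.
As gcd(29, 52) = 1, raising to the 29th power is a bijection on this group: if u^29 ≡ v^29 then (uv^{−1})^29 = 1, and the only element of order dividing gcd(29, 52) = 1 is 1, so u = v.
With g(0) = 0 this makes g injective on all of ℤ_{53}, hence bijective (finite equal-size domain and codomain). In particular g is bijective.
Since g is bijective, we find the preimage of 40. The inverse of x ↦ x^29 on (ℤ_{53})^× is x ↦ x^9, because 29·9 = 261 = 5·52 + 1 ≡ 1 (mod 52) and x^{52} = 1 for x ≠ 0 (Fermat). So g⁻¹(40) = 40^9 mod 53.
Repeated squaring mod 53: 40^1 ≡ 40, 40^2 ≡ 40² = 1600 ≡ 10, 40^4 ≡ 10² = 100 ≡ 47, 40^8 ≡ 47² = 2209 ≡ 36. Since 9 = 8 + 1, 40^9 ≡ 36·40: 36·40 = 1440 ≡ 9. So 40^9 ≡ 9 (mod 53).
Hence g⁻¹(40) = 9.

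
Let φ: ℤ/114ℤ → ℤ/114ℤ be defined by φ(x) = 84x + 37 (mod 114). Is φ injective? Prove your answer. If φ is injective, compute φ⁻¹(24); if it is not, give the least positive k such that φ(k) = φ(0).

19

We have gcd(84, 114) = 6 > 1. Taking u = 0 and v = 19: φ(0) = 37 and φ(19) = 84·19 + 37 = 1633 ≡ 37 (mod 114).
So φ(0) = φ(19) while 0 ≠ 19, so φ is not injective.
Since φ is not injective, we find the least positive k with φ(k) = φ(0): this means 84k ≡ 0 (mod 114), i.e. 114 ∣ 84k. Since gcd(84, 114) = 6, dividing through by 6 this holds exactly when 19 ∣ 14k, and as gcd(14, 19) = 1, exactly when 19 ∣ k.
The smallest positive such k is 19.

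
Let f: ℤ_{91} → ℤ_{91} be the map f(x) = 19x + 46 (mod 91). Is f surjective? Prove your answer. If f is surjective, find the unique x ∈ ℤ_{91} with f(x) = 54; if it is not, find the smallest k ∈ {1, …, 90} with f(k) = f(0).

Since gcd(19, 91) = 1, 19 is invertible modulo 91. Euclid's algorithm: 91 = 4·19 + 15, 19 = 1·15 + 4, 15 = 3·4 + 3, 4 = 1·3 + 1; back-substituting gives 1 = 24·19 − 5·91, so 19⁻¹ ≡ 24 (mod 91).
For any y ∈ ℤ_{91}, x = 24(y − 46) mod 91 satisfies f(x) = 19·24(y − 46) + 46 ≡ y (since 19·24 ≡ 1 mod 91). So every y has a preimage.
So f is surjective.
Since f is surjective, we find f⁻¹(54): we need 19x ≡ 54 − 46 ≡ 8 (mod 91). Using 19⁻¹ = 24: x ≡ 24·8 = 192 = 2·91 + 10, so x = 10.
Check: f(10) = 19·10 + 46 = 236 = 2·91 + 54 ≡ 54 (mod 91).

10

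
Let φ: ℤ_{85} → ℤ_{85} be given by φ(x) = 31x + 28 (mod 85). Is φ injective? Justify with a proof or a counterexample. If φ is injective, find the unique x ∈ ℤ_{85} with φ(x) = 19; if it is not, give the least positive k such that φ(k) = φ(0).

Recall that φ is injective if φ(x_1) = φ(x_2) implies x_1 = x_2.
If φ(x_1) = φ(x_2), then 31x_1 ≡ 31x_2 (mod 85). Because gcd(31, 85) = 1, we may cancel 31 to get x_1 ≡ x_2 (mod 85).
Thus φ is injective.
We now compute 31⁻¹ mod 85 explicitly. Euclid's algorithm: 85 = 2·31 + 23, 31 = 1·23 + 8, 23 = 2·8 + 7, 8 = 1·7 + 1; back-substituting gives 1 = 11·31 − 4·85, so 31⁻¹ ≡ 11 (mod 85).
Since φ is injective, we compute φ⁻¹(19): solve 31x + 28 ≡ 19 (mod 85), i.e. 31x ≡ 76 (mod 85).
Multiplying by 31⁻¹ = 11 gives x ≡ 11·76 = 836 = 9·85 + 71 ≡ 71 (mod 85).
Check: φ(71) = 31·71 + 28 = 2229 = 26·85 + 19 ≡ 19 (mod 85).

71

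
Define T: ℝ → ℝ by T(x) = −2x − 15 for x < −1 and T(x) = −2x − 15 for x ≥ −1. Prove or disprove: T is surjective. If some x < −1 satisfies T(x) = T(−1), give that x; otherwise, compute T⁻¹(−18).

Both pieces are strictly decreasing (slopes −2 and −2), so each is injective on its own interval.
The left piece maps (−∞, −1) onto (−13, ∞); the right piece maps [−1, ∞) onto (−∞, −13].
These images together cover ℝ, so T is surjective.
Because the two images are disjoint, no x < −1 has T(x) = T(−1), so we compute T⁻¹(−18): −18 lies in (−∞, −13], so solve −2x − 15 = −18: x = (−18 + 15)/(−2) = 3/2.

3/2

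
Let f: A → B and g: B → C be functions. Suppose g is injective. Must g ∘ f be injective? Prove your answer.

not injective

No. Take A = {1, 2}, B = C = {1, 2, 3, 4}, f(1) = f(2) = 1, and g = identity (injective).
Then (g ∘ f)(1) = (g ∘ f)(2) = 1 with 1 ≠ 2, so g ∘ f is not injective.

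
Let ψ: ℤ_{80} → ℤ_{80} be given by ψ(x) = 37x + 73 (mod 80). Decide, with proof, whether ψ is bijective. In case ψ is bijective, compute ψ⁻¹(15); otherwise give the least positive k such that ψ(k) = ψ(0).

46

By definition, ψ is injective when ψ(u) = ψ(v) forces u = v.
If ψ(u) = ψ(v), then 37u ≡ 37v (mod 80). Because gcd(37, 80) = 1, we may cancel 37 to get u ≡ v (mod 80).
We now compute 37⁻¹ mod 80 explicitly. Euclid's algorithm: 80 = 2·37 + 6, 37 = 6·6 + 1; back-substituting gives 1 = 13·37 − 6·80, so 37⁻¹ ≡ 13 (mod 80).
Then y ↦ 13(y − 73) is a two-sided inverse to ψ, so every y ∈ ℤ_{80} has a preimage.
Hence ψ is bijective.
Since ψ is bijective, we compute ψ⁻¹(15): solve 37x + 73 ≡ 15 (mod 80), i.e. 37x ≡ 22 (mod 80).
Multiplying by 37⁻¹ = 13 gives x ≡ 13·22 = 286 = 3·80 + 46 ≡ 46 (mod 80).
Check: ψ(46) = 37·46 + 73 = 1775 = 22·80 + 15 ≡ 15 (mod 80).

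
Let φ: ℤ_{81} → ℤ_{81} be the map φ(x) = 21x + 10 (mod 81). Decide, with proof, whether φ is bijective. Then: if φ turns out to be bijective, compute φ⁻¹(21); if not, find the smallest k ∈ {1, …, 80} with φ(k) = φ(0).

We have gcd(21, 81) = 3 > 1. Taking a = 0 and b = 27: φ(0) = 10 and φ(27) = 21·27 + 10 = 577 ≡ 10 (mod 81).
So φ(0) = φ(27) while 0 ≠ 27, therefore φ is not injective, hence not bijective.
Since φ is not bijective, we find the least positive k with φ(k) = φ(0): this means 21k ≡ 0 (mod 81), i.e. 81 ∣ 21k. Since gcd(21, 81) = 3, dividing through by 3 this holds exactly when 27 ∣ 7k, and as gcd(7, 27) = 1, exactly when 27 ∣ k.
The smallest positive such k is 27.

27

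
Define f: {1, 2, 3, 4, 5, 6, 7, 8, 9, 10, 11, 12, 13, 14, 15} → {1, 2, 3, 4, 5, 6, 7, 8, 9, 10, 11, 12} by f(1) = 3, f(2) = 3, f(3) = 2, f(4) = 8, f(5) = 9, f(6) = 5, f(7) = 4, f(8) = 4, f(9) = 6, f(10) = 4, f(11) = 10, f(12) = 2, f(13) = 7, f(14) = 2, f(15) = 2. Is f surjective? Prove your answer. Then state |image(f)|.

No element maps to 1, so f is not surjective.
The image of f is {2, 3, 4, 5, 6, 7, 8, 9, 10}, which has 9 elements.

9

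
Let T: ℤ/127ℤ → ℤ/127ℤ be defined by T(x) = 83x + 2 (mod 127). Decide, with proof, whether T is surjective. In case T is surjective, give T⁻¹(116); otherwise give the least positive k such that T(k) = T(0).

Since gcd(83, 127) = 1, 83 is invertible modulo 127. Euclid's algorithm: 127 = 1·83 + 44, 83 = 1·44 + 39, 44 = 1·39 + 5, 39 = 7·5 + 4, 5 = 1·4 + 1; back-substituting gives 1 = 101·83 − 66·127, so 83⁻¹ ≡ 101 (mod 127).
For any y ∈ ℤ/127ℤ, x = 101(y − 2) mod 127 satisfies T(x) = 83·101(y − 2) + 2 ≡ y (since 83·101 ≡ 1 mod 127). So every y has a preimage.
Therefore T is surjective.
Since T is surjective, we compute T⁻¹(116): solve 83x + 2 ≡ 116 (mod 127), i.e. 83x ≡ 114 (mod 127).
Multiplying by 83⁻¹ = 101 gives x ≡ 101·114 = 11514 = 90·127 + 84 ≡ 84 (mod 127).
Check: T(84) = 83·84 + 2 = 6974 = 54·127 + 116 ≡ 116 (mod 127).

84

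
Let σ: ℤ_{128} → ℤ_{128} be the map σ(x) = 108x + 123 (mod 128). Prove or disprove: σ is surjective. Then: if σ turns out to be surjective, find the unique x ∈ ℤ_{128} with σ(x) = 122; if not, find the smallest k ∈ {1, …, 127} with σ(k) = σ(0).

32

Since gcd(108, 128) = 4, we have 108x ≡ 0 (mod 4) for all x, so σ(x) ≡ 3 (mod 4).
But 0 ≢ 3 (mod 4), so 0 ∈ ℤ_{128} has no preimage. So σ is not surjective.
Since σ is not surjective, we find the least positive k with σ(k) = σ(0): this means 108k ≡ 0 (mod 128), i.e. 128 ∣ 108k. Since gcd(108, 128) = 4, dividing through by 4 this holds exactly when 32 ∣ 27k, and as gcd(27, 32) = 1, exactly when 32 ∣ k.
The smallest positive such k is 32.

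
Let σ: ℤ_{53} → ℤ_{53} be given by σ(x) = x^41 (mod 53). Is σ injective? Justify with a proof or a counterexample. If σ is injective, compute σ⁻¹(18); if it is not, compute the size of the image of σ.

34

Since 53 is prime, the nonzero elements of ℤ_{53} form a cyclic group of order 52.
As gcd(41, 52) = 1, raising to the 41st power is a bijection on this group: if s^41 ≡ t^41 then (st^{−1})^41 = 1, and the only element of order dividing gcd(41, 52) = 1 is 1, so s = t.
With σ(0) = 0 this makes σ injective on all of ℤ_{53}, hence bijective (finite equal-size domain and codomain). In particular σ is injective.
Since σ is injective, we find the preimage of 18. The inverse of x ↦ x^41 on (ℤ_{53})^× is x ↦ x^33, because 41·33 = 1353 = 26·52 + 1 ≡ 1 (mod 52) and x^{52} = 1 for x ≠ 0 (Fermat). So σ⁻¹(18) = 18^33 mod 53.
Repeated squaring mod 53: 18^1 ≡ 18, 18^2 ≡ 18² = 324 ≡ 6, 18^4 ≡ 6² = 36, 18^8 ≡ 36² = 1296 ≡ 24, 18^16 ≡ 24² = 576 ≡ 46, 18^32 ≡ 46² = 2116 ≡ 49. Since 33 = 32 + 1, 18^33 ≡ 49·18: 49·18 = 882 ≡ 34. So 18^33 ≡ 34 (mod 53).
Hence σ⁻¹(18) = 34.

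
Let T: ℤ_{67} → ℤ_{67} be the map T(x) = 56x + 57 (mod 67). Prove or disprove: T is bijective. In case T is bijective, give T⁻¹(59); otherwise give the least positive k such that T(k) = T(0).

12

Suppose T(u) = T(v) in ℤ_{67}. Then 56u + 57 ≡ 56v + 57 (mod 67), hence 56(u − v) ≡ 0 (mod 67).
Since gcd(56, 67) = 1, 56 is invertible modulo 67, so u − v ≡ 0 (mod 67), i.e. u = v.
We now compute 56⁻¹ mod 67 explicitly. Euclid's algorithm: 67 = 1·56 + 11, 56 = 5·11 + 1; back-substituting gives 1 = 6·56 − 5·67, so 56⁻¹ ≡ 6 (mod 67).
For any y ∈ ℤ_{67}, x = 6(y − 57) mod 67 satisfies T(x) = 56·6(y − 57) + 57 ≡ y (since 56·6 ≡ 1 mod 67). So every y has a preimage.
Therefore T is bijective.
Since T is bijective, we find T⁻¹(59): we need 56x ≡ 59 − 57 ≡ 2 (mod 67). Using 56⁻¹ = 6: x ≡ 6·2 = 12, so x = 12.
Check: T(12) = 56·12 + 57 = 729 = 10·67 + 59 ≡ 59 (mod 67).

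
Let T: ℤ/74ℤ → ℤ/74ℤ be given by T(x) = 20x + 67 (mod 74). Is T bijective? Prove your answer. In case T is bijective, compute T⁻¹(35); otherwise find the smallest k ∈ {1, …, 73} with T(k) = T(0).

37

By definition, T is injective if T(u) = T(v) implies u = v.
We have gcd(20, 74) = 2 > 1. Taking u = 0 and v = 37: T(0) = 67 and T(37) = 20·37 + 67 = 807 ≡ 67 (mod 74).
So T(0) = T(37) while 0 ≠ 37, therefore T is not injective, hence not bijective.
Since T is not bijective, we find the least positive k with T(k) = T(0): this means 20k ≡ 0 (mod 74), i.e. 74 ∣ 20k. Since gcd(20, 74) = 2, dividing through by 2 this holds exactly when 37 ∣ 10k, and as gcd(10, 37) = 1, exactly when 37 ∣ k.
The smallest positive such k is 37.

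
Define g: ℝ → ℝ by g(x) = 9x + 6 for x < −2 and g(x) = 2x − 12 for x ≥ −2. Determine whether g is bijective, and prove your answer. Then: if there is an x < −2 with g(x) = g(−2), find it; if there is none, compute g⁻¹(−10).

Both pieces are strictly increasing (slopes 9 and 2), so each is injective on its own interval.
The left piece maps (−∞, −2) onto (−∞, −12); the right piece maps [−2, ∞) onto [−16, ∞).
These images overlap. In particular g(−2) = −16 (right piece), and solving 9x + 6 = −16 on the left piece gives x = −22/9 < −2.
So g(−22/9) = g(−2) with −22/9 ≠ −2, and g is not injective, hence not bijective. This x = −22/9 is the requested value below −2.

-22/9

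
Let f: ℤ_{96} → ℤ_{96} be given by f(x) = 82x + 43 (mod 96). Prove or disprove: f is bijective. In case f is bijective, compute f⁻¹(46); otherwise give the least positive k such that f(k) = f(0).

48

We have gcd(82, 96) = 2 > 1. Taking s = 0 and t = 48: f(0) = 43 and f(48) = 82·48 + 43 = 3979 ≡ 43 (mod 96).
So f(0) = f(48) while 0 ≠ 48, so f is not injective, hence not bijective.
Since f is not bijective, we find the least positive k with f(k) = f(0): this means 82k ≡ 0 (mod 96), i.e. 96 ∣ 82k. Since gcd(82, 96) = 2, dividing through by 2 this holds exactly when 48 ∣ 41k, and as gcd(41, 48) = 1, exactly when 48 ∣ k.
The smallest positive such k is 48.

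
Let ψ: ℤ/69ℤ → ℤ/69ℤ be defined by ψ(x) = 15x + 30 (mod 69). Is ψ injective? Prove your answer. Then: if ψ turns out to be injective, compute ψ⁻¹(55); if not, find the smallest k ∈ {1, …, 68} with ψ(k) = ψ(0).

Recall: ψ is injective when ψ(s) = ψ(t) forces s = t.
We have gcd(15, 69) = 3 > 1. Taking s = 0 and t = 23: ψ(0) = 30 and ψ(23) = 15·23 + 30 = 375 ≡ 30 (mod 69).
So ψ(0) = ψ(23) while 0 ≠ 23, so ψ is not injective.
Since ψ is not injective, we find the least positive k with ψ(k) = ψ(0): this means 15k ≡ 0 (mod 69), i.e. 69 ∣ 15k. Since gcd(15, 69) = 3, dividing through by 3 this holds exactly when 23 ∣ 5k, and as gcd(5, 23) = 1, exactly when 23 ∣ k.
The smallest positive such k is 23.

23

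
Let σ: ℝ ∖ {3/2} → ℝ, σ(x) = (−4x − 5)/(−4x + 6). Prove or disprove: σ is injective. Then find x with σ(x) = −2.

Suppose σ(x_1) = σ(x_2). Cross-multiplying: (−4x_1 − 5)(−4x_2 + 6) = (−4x_2 − 5)(−4x_1 + 6).
Expanding both sides and cancelling the symmetric terms leaves −44·(x_1 − x_2) = 0. Since −44 ≠ 0, x_1 = x_2. Thus σ is injective.
Solving σ(x) = −2: cross-multiplying gives −4x − 5 = −2(−4x + 6), which rearranges to −12x = −7, so x = 7/12.

7/12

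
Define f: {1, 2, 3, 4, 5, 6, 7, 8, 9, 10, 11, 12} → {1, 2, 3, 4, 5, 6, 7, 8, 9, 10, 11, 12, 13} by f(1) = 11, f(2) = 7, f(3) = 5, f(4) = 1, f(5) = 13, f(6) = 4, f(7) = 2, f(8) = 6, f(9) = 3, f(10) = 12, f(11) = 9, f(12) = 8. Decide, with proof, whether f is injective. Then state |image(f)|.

12

The values f(1), …, f(12) are 11, 7, 5, 1, 13, 4, 2, 6, 3, 12, 9, 8 — all distinct.
So f(s) = f(t) only when s = t, and f is injective.
The image of f is {1, 2, 3, 4, 5, 6, 7, 8, 9, 11, 12, 13}, which has 12 elements.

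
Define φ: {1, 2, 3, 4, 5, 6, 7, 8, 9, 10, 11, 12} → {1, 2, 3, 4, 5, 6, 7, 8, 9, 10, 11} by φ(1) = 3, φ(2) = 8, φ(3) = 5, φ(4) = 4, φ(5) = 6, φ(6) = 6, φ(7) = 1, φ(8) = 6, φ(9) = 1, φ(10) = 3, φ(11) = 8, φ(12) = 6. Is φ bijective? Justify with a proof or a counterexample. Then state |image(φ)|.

6

φ(5) = 6 = φ(6) with 5 ≠ 6, so φ is not injective, hence not bijective.
The image of φ is {1, 3, 4, 5, 6, 8}, which has 6 elements.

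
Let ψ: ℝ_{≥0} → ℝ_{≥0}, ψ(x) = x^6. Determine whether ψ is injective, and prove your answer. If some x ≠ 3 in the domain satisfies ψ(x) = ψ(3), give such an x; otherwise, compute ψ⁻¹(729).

3

On ℝ_{≥0}, x ↦ x^6 is strictly increasing, so ψ(u) = ψ(v) forces u = v. Hence ψ is injective.
Since x ↦ x^6 is strictly increasing on ℝ_{≥0}, it is injective there, so no x ≠ 3 in the domain has ψ(x) = ψ(3). We therefore compute ψ⁻¹(729) = 729^{1/6} = 3 (indeed 3^6 = 729).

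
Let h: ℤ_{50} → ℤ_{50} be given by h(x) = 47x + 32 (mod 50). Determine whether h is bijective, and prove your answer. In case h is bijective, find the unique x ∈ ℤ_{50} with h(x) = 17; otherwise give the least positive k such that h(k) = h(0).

If h(a) = h(b), then 47a ≡ 47b (mod 50). Because gcd(47, 50) = 1, we may cancel 47 to get a ≡ b (mod 50).
We now compute 47⁻¹ mod 50 explicitly. Euclid's algorithm: 50 = 1·47 + 3, 47 = 15·3 + 2, 3 = 1·2 + 1; back-substituting gives 1 = 33·47 − 31·50, so 47⁻¹ ≡ 33 (mod 50).
For any y ∈ ℤ_{50}, x = 33(y − 32) mod 50 satisfies h(x) = 47·33(y − 32) + 32 ≡ y (since 47·33 ≡ 1 mod 50). So every y has a preimage.
So h is bijective.
Since h is bijective, we compute h⁻¹(17): solve 47x + 32 ≡ 17 (mod 50), i.e. 47x ≡ 35 (mod 50).
Multiplying by 47⁻¹ = 33 gives x ≡ 33·35 = 1155 = 23·50 + 5 ≡ 5 (mod 50).
Check: h(5) = 47·5 + 32 = 267 = 5·50 + 17 ≡ 17 (mod 50).

5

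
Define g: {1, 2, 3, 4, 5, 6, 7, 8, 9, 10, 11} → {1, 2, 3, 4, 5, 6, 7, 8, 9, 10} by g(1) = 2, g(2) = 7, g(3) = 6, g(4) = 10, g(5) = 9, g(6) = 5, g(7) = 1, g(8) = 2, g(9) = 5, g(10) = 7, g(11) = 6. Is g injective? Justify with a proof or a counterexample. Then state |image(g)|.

g(1) = 2 = g(8) with 1 ≠ 8, so g is not injective.
The image of g is {1, 2, 5, 6, 7, 9, 10}, which has 7 elements.

7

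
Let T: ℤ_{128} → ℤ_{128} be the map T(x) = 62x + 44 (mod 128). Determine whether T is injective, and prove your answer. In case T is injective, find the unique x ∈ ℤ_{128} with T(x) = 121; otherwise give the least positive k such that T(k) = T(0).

Recall that injectivity means: for all s, t in the domain, T(s) = T(t) implies s = t.
We have gcd(62, 128) = 2 > 1. Taking s = 0 and t = 64: T(0) = 44 and T(64) = 62·64 + 44 = 4012 ≡ 44 (mod 128).
So T(0) = T(64) while 0 ≠ 64, so T is not injective.
Since T is not injective, we find the least positive k with T(k) = T(0): this means 62k ≡ 0 (mod 128), i.e. 128 ∣ 62k. Since gcd(62, 128) = 2, dividing through by 2 this holds exactly when 64 ∣ 31k, and as gcd(31, 64) = 1, exactly when 64 ∣ k.
The smallest positive such k is 64.

64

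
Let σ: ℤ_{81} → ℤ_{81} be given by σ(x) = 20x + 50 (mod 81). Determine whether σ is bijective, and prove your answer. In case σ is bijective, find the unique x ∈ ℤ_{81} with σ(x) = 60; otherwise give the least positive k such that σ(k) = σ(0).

By definition, σ is injective when σ(x_1) = σ(x_2) forces x_1 = x_2.
If σ(x_1) = σ(x_2), then 20x_1 ≡ 20x_2 (mod 81). Because gcd(20, 81) = 1, we may cancel 20 to get x_1 ≡ x_2 (mod 81).
We now compute 20⁻¹ mod 81 explicitly. Euclid's algorithm: 81 = 4·20 + 1; back-substituting gives 1 = 77·20 − 19·81, so 20⁻¹ ≡ 77 (mod 81).
Then y ↦ 77(y − 50) is a two-sided inverse to σ, so every y ∈ ℤ_{81} has a preimage.
Hence σ is bijective.
Since σ is bijective, we find σ⁻¹(60): we need 20x ≡ 60 − 50 ≡ 10 (mod 81). Using 20⁻¹ = 77: x ≡ 77·10 = 770 = 9·81 + 41, so x = 41.
Check: σ(41) = 20·41 + 50 = 870 = 10·81 + 60 ≡ 60 (mod 81).

41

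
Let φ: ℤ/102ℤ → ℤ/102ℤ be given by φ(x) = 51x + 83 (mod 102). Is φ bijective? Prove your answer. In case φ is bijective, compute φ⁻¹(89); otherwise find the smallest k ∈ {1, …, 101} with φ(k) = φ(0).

By definition, φ is injective if φ(u) = φ(v) implies u = v.
We have gcd(51, 102) = 51 > 1. Taking u = 0 and v = 2: φ(0) = 83 and φ(2) = 51·2 + 83 = 185 ≡ 83 (mod 102).
So φ(0) = φ(2) while 0 ≠ 2, so φ is not injective, hence not bijective.
Since φ is not bijective, we find the least positive k with φ(k) = φ(0): this means 51k ≡ 0 (mod 102), i.e. 102 ∣ 51k. Since gcd(51, 102) = 51, dividing through by 51 this holds exactly when 2 ∣ k.
The smallest positive such k is 2.

2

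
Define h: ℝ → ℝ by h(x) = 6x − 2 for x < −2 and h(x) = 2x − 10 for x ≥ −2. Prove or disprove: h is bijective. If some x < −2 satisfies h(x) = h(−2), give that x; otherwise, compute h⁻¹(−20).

-3

Both pieces are strictly increasing (slopes 6 and 2), so each is injective on its own interval.
The left piece maps (−∞, −2) onto (−∞, −14); the right piece maps [−2, ∞) onto [−14, ∞).
Since −14 = −14, the images partition ℝ: h is injective and surjective, hence bijective.
Because the two images are disjoint, no x < −2 has h(x) = h(−2), so we compute h⁻¹(−20): −20 lies in (−∞, −14), so solve 6x − 2 = −20: x = (−20 + 2)/6 = −3.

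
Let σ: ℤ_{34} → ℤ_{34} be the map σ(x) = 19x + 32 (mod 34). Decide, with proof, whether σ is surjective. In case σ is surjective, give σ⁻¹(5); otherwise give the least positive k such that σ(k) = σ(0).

29

Since gcd(19, 34) = 1, 19 is invertible modulo 34. Euclid's algorithm: 34 = 1·19 + 15, 19 = 1·15 + 4, 15 = 3·4 + 3, 4 = 1·3 + 1; back-substituting gives 1 = 9·19 − 5·34, so 19⁻¹ ≡ 9 (mod 34).
Then y ↦ 9(y − 32) is a two-sided inverse to σ, so every y ∈ ℤ_{34} has a preimage.
Therefore σ is surjective.
Since σ is surjective, we find σ⁻¹(5): we need 19x ≡ 5 − 32 ≡ 7 (mod 34). Using 19⁻¹ = 9: x ≡ 9·7 = 63 = 1·34 + 29, so x = 29.
Check: σ(29) = 19·29 + 32 = 583 = 17·34 + 5 ≡ 5 (mod 34).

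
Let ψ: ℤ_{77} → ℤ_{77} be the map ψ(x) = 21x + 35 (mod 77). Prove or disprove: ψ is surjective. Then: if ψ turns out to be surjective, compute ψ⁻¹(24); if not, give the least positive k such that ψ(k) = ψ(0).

11

Since gcd(21, 77) = 7, we have 21x ≡ 0 (mod 7) for all x, so ψ(x) ≡ 0 (mod 7).
But 1 ≢ 0 (mod 7), so 1 ∈ ℤ_{77} has no preimage. So ψ is not surjective.
Since ψ is not surjective, we find the least positive k with ψ(k) = ψ(0): this means 21k ≡ 0 (mod 77), i.e. 77 ∣ 21k. Since gcd(21, 77) = 7, dividing through by 7 this holds exactly when 11 ∣ 3k, and as gcd(3, 11) = 1, exactly when 11 ∣ k.
The smallest positive such k is 11.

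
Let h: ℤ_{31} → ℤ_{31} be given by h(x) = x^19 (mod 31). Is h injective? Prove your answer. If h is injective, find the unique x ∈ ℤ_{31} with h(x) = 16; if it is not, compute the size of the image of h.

Since 31 is prime, the nonzero elements of ℤ_{31} form a cyclic group of order 30.
As gcd(19, 30) = 1, raising to the 19th power is a bijection on this group: if u^19 ≡ v^19 then (uv^{−1})^19 = 1, and the only element of order dividing gcd(19, 30) = 1 is 1, so u = v.
With h(0) = 0 this makes h injective on all of ℤ_{31}, hence bijective (finite equal-size domain and codomain). In particular h is injective.
Since h is injective, we find the preimage of 16. The inverse of x ↦ x^19 on (ℤ_{31})^× is x ↦ x^19, because 19·19 = 361 = 12·30 + 1 ≡ 1 (mod 30) and x^{30} = 1 for x ≠ 0 (Fermat). So h⁻¹(16) = 16^19 mod 31.
Repeated squaring mod 31: 16^1 ≡ 16, 16^2 ≡ 16² = 256 ≡ 8, 16^4 ≡ 8² = 64 ≡ 2, 16^8 ≡ 2² = 4, 16^16 ≡ 4² = 16. Since 19 = 16 + 2 + 1, 16^19 ≡ 16·8·16: 16·8 = 128 ≡ 4, then 4·16 = 64 ≡ 2. So 16^19 ≡ 2 (mod 31).
Hence h⁻¹(16) = 2.

2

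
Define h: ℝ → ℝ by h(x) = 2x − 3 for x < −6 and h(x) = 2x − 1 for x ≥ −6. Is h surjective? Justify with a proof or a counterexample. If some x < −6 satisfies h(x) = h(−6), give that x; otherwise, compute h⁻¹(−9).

Both pieces are strictly increasing (slopes 2 and 2), so each is injective on its own interval.
The left piece maps (−∞, −6) onto (−∞, −15); the right piece maps [−6, ∞) onto [−13, ∞).
The union (−∞, −15) ∪ [−13, ∞) omits the interval between −15 and −13; in particular −15 has no preimage. So h is not surjective.
Because the two images are disjoint, no x < −6 has h(x) = h(−6), so we compute h⁻¹(−9): −9 lies in [−13, ∞), so solve 2x − 1 = −9: x = (−9 + 1)/2 = −4.

-4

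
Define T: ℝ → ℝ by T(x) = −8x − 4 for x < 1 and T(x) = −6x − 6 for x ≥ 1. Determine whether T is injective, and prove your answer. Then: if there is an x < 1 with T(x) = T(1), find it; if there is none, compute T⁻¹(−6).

Both pieces are strictly decreasing (slopes −8 and −6), so each is injective on its own interval.
The left piece maps (−∞, 1) onto (−12, ∞); the right piece maps [1, ∞) onto (−∞, −12].
These images are disjoint, so no value is attained by both pieces. Hence T is injective.
Because the two images are disjoint, no x < 1 has T(x) = T(1), so we compute T⁻¹(−6): −6 lies in (−12, ∞), so solve −8x − 4 = −6: x = (−6 + 4)/(−8) = 1/4.

1/4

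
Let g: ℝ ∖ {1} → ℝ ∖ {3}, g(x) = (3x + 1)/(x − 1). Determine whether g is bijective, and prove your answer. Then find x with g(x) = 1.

-1

Suppose g(u) = g(v). Cross-multiplying: (3u + 1)(v − 1) = (3v + 1)(u − 1).
Expanding both sides and cancelling the symmetric terms leaves −4·(u − v) = 0. Since −4 ≠ 0, u = v. Hence g is injective.
For any y ≠ 3, solving y(x − 1) = 3x + 1 for x gives a well-defined x ≠ 1. So g is surjective.
Therefore g is bijective.
Solving g(x) = 1: cross-multiplying gives 3x + 1 = 1(x − 1), which rearranges to 2x = −2, so x = −1.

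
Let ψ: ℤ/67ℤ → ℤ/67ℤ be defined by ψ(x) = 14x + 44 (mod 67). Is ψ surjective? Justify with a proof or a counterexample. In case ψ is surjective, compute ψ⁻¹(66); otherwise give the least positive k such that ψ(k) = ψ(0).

Since gcd(14, 67) = 1, 14 is invertible modulo 67. Euclid's algorithm: 67 = 4·14 + 11, 14 = 1·11 + 3, 11 = 3·3 + 2, 3 = 1·2 + 1; back-substituting gives 1 = 24·14 − 5·67, so 14⁻¹ ≡ 24 (mod 67).
Then y ↦ 24(y − 44) is a two-sided inverse to ψ, so every y ∈ ℤ/67ℤ has a preimage.
Thus ψ is surjective.
Since ψ is surjective, we compute ψ⁻¹(66): solve 14x + 44 ≡ 66 (mod 67), i.e. 14x ≡ 22 (mod 67).
Multiplying by 14⁻¹ = 24 gives x ≡ 24·22 = 528 = 7·67 + 59 ≡ 59 (mod 67).
Check: ψ(59) = 14·59 + 44 = 870 = 12·67 + 66 ≡ 66 (mod 67).

59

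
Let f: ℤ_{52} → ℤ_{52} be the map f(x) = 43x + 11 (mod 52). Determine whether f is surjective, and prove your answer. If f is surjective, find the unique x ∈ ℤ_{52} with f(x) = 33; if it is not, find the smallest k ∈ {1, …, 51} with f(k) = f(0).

By definition, surjectivity means every element of the codomain has a preimage under f.
Since gcd(43, 52) = 1, 43 is invertible modulo 52. Euclid's algorithm: 52 = 1·43 + 9, 43 = 4·9 + 7, 9 = 1·7 + 2, 7 = 3·2 + 1; back-substituting gives 1 = 23·43 − 19·52, so 43⁻¹ ≡ 23 (mod 52).
Then y ↦ 23(y − 11) is a two-sided inverse to f, so every y ∈ ℤ_{52} has a preimage.
So f is surjective.
Since f is surjective, we find f⁻¹(33): we need 43x ≡ 33 − 11 ≡ 22 (mod 52). Using 43⁻¹ = 23: x ≡ 23·22 = 506 = 9·52 + 38, so x = 38.
Check: f(38) = 43·38 + 11 = 1645 = 31·52 + 33 ≡ 33 (mod 52).

38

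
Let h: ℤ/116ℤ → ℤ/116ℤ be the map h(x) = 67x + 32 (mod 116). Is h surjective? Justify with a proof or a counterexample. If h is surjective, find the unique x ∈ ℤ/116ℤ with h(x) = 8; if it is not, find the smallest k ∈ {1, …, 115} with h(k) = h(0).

Since gcd(67, 116) = 1, 67 is invertible modulo 116. Euclid's algorithm: 116 = 1·67 + 49, 67 = 1·49 + 18, 49 = 2·18 + 13, 18 = 1·13 + 5, 13 = 2·5 + 3, 5 = 1·3 + 2, 3 = 1·2 + 1; back-substituting gives 1 = 71·67 − 41·116, so 67⁻¹ ≡ 71 (mod 116).
For any y ∈ ℤ/116ℤ, x = 71(y − 32) mod 116 satisfies h(x) = 67·71(y − 32) + 32 ≡ y (since 67·71 ≡ 1 mod 116). So every y has a preimage.
So h is surjective.
Since h is surjective, we find h⁻¹(8): we need 67x ≡ 8 − 32 ≡ 92 (mod 116). Using 67⁻¹ = 71: x ≡ 71·92 = 6532 = 56·116 + 36, so x = 36.
Check: h(36) = 67·36 + 32 = 2444 = 21·116 + 8 ≡ 8 (mod 116).

36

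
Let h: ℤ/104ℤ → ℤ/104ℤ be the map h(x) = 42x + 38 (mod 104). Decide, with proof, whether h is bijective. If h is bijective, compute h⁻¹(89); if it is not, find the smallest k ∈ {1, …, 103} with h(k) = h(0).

We have gcd(42, 104) = 2 > 1. Taking a = 0 and b = 52: h(0) = 38 and h(52) = 42·52 + 38 = 2222 ≡ 38 (mod 104).
So h(0) = h(52) while 0 ≠ 52, so h is not injective, hence not bijective.
Since h is not bijective, we find the least positive k with h(k) = h(0): this means 42k ≡ 0 (mod 104), i.e. 104 ∣ 42k. Since gcd(42, 104) = 2, dividing through by 2 this holds exactly when 52 ∣ 21k, and as gcd(21, 52) = 1, exactly when 52 ∣ k.
The smallest positive such k is 52.

52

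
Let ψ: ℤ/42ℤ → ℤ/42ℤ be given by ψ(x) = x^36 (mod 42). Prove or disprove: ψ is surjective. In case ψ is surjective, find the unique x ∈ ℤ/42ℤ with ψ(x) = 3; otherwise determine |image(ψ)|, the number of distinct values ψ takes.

ψ(2): Repeated squaring mod 42: 2^1 ≡ 2, 2^2 ≡ 2² = 4, 2^4 ≡ 4² = 16, 2^8 ≡ 16² = 256 ≡ 4, 2^16 ≡ 4² = 16, 2^32 ≡ 16² = 256 ≡ 4. Since 36 = 32 + 4, 2^36 ≡ 4·16: 4·16 = 64 ≡ 22. So 2^36 ≡ 22 (mod 42).
ψ(4): Repeated squaring mod 42: 4^1 ≡ 4, 4^2 ≡ 4² = 16, 4^4 ≡ 16² = 256 ≡ 4, 4^8 ≡ 4² = 16, 4^16 ≡ 16² = 256 ≡ 4, 4^32 ≡ 4² = 16. Since 36 = 32 + 4, 4^36 ≡ 16·4: 16·4 = 64 ≡ 22. So 4^36 ≡ 22 (mod 42).
So ψ(2) = ψ(4) = 22 while 2 ≠ 4, thus ψ is not injective.
A non-injective map from the 42-element set ℤ/42ℤ to itself takes at most 41 distinct values, so it cannot be surjective. Hence ψ is not surjective.
Since ψ is not surjective, we determine |image(ψ)|. Computing x^36 mod 42 for each x (by repeated squaring, reducing mod 42 at every step), the values ψ(0), ψ(1), …, ψ(41) are: 0, 1, 22, 15, 22, 1, 36, 7, 22, 15, 22, 1, 36, 1, 28, 15, 22, 1, 36, 1, 22, 21, 22, 1, 36, 1, 22, 15, 28, 1, 36, 1, 22, 15, 22, 7, 36, 1, 22, 15, 22, 1.
The distinct values are {0, 1, 7, 15, 21, 22, 28, 36}; there are 8 of them.

8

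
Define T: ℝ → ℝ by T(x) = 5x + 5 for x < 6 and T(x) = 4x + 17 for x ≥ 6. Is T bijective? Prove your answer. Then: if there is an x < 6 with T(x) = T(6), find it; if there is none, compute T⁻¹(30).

Both pieces are strictly increasing (slopes 5 and 4), so each is injective on its own interval.
The left piece maps (−∞, 6) onto (−∞, 35); the right piece maps [6, ∞) onto [41, ∞).
The images leave a gap (35 has no preimage), so T is not surjective, hence not bijective.
Because the two images are disjoint, no x < 6 has T(x) = T(6), so we compute T⁻¹(30): 30 lies in (−∞, 35), so solve 5x + 5 = 30: x = (30 − 5)/5 = 5.

5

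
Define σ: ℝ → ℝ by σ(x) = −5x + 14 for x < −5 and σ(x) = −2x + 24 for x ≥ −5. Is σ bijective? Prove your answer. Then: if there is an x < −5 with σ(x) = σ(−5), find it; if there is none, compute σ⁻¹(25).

-1/2

Both pieces are strictly decreasing (slopes −5 and −2), so each is injective on its own interval.
The left piece maps (−∞, −5) onto (39, ∞); the right piece maps [−5, ∞) onto (−∞, 34].
The images leave a gap (39 has no preimage), so σ is not surjective, hence not bijective.
Because the two images are disjoint, no x < −5 has σ(x) = σ(−5), so we compute σ⁻¹(25): 25 lies in (−∞, 34], so solve −2x + 24 = 25: x = (25 − 24)/(−2) = −1/2.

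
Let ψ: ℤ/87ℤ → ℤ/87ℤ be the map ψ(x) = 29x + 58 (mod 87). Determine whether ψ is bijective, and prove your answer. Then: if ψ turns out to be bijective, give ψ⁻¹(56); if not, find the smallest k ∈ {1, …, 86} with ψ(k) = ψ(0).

By definition, ψ is injective if ψ(a) = ψ(b) implies a = b.
We have gcd(29, 87) = 29 > 1. Taking a = 0 and b = 3: ψ(0) = 58 and ψ(3) = 29·3 + 58 = 145 ≡ 58 (mod 87).
So ψ(0) = ψ(3) while 0 ≠ 3, so ψ is not injective, hence not bijective.
Since ψ is not bijective, we find the least positive k with ψ(k) = ψ(0): this means 29k ≡ 0 (mod 87), i.e. 87 ∣ 29k. Since gcd(29, 87) = 29, dividing through by 29 this holds exactly when 3 ∣ k.
The smallest positive such k is 3.

3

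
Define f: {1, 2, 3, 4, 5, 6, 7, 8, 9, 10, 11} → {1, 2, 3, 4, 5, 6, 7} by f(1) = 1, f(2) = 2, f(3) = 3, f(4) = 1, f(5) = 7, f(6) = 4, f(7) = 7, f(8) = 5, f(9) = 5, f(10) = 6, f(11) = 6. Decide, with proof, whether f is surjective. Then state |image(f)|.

Every element of the codomain has a preimage: 1 = f(1), 2 = f(2), 3 = f(3), 4 = f(6), 5 = f(8), 6 = f(10), 7 = f(5).
Hence f is surjective.
The image of f is {1, 2, 3, 4, 5, 6, 7}, which has 7 elements.

7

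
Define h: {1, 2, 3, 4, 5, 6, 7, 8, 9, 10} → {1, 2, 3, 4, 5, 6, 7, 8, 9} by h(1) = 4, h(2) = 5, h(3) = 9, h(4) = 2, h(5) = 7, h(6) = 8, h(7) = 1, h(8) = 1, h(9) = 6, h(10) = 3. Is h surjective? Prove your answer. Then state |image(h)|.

9

Every element of the codomain has a preimage: 1 = h(7), 2 = h(4), 3 = h(10), 4 = h(1), 5 = h(2), 6 = h(9), 7 = h(5), 8 = h(6), 9 = h(3).
So h is surjective.
The image of h is {1, 2, 3, 4, 5, 6, 7, 8, 9}, which has 9 elements.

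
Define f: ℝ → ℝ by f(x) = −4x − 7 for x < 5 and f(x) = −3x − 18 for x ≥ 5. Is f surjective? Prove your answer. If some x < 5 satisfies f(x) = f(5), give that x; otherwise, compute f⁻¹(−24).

17/4

Both pieces are strictly decreasing (slopes −4 and −3), so each is injective on its own interval.
The left piece maps (−∞, 5) onto (−27, ∞); the right piece maps [5, ∞) onto (−∞, −33].
The union (−27, ∞) ∪ (−∞, −33] omits the interval between −27 and −33; in particular −27 has no preimage. So f is not surjective.
Because the two images are disjoint, no x < 5 has f(x) = f(5), so we compute f⁻¹(−24): −24 lies in (−27, ∞), so solve −4x − 7 = −24: x = (−24 + 7)/(−4) = 17/4.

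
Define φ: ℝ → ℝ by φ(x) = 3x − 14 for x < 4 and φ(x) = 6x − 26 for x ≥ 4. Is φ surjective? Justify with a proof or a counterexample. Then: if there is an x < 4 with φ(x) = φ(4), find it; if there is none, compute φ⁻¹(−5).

3

Both pieces are strictly increasing (slopes 3 and 6), so each is injective on its own interval.
The left piece maps (−∞, 4) onto (−∞, −2); the right piece maps [4, ∞) onto [−2, ∞).
These images together cover ℝ, so φ is surjective.
Because the two images are disjoint, no x < 4 has φ(x) = φ(4), so we compute φ⁻¹(−5): −5 lies in (−∞, −2), so solve 3x − 14 = −5: x = (−5 + 14)/3 = 3.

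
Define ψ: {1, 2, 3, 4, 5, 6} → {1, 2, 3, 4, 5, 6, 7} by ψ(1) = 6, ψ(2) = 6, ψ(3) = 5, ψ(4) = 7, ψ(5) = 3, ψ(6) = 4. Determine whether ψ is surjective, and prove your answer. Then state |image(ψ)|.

No element maps to 1, so ψ is not surjective.
The image of ψ is {3, 4, 5, 6, 7}, which has 5 elements.

5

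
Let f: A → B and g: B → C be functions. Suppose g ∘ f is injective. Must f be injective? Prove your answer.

injective

Suppose f(a) = f(b). Applying g: (g ∘ f)(a) = (g ∘ f)(b). Since g ∘ f is injective, a = b. So f is injective.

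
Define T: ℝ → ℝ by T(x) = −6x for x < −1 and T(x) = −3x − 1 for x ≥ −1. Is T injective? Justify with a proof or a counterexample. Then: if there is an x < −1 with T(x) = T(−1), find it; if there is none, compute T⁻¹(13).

Both pieces are strictly decreasing (slopes −6 and −3), so each is injective on its own interval.
The left piece maps (−∞, −1) onto (6, ∞); the right piece maps [−1, ∞) onto (−∞, 2].
These images are disjoint, so no value is attained by both pieces. Thus T is injective.
Because the two images are disjoint, no x < −1 has T(x) = T(−1), so we compute T⁻¹(13): 13 lies in (6, ∞), so solve −6x = 13: x = (13 − 0)/(−6) = −13/6.

-13/6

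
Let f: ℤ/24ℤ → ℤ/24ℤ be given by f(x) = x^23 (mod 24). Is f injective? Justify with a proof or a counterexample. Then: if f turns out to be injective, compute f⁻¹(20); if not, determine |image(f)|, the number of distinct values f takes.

15

f(0) = 0^23 = 0.
f(6): Repeated squaring mod 24: 6^1 ≡ 6, 6^2 ≡ 6² = 36 ≡ 12, 6^4 ≡ 12² = 144 ≡ 0, 6^8 ≡ 0² = 0, 6^16 ≡ 0² = 0. Since 23 = 16 + 4 + 2 + 1, 6^23 ≡ 0·0·12·6: 0·0 = 0, then 0·12 = 0, then 0·6 = 0. So 6^23 ≡ 0 (mod 24).
So f(0) = f(6) = 0 while 0 ≠ 6, thus f is not injective.
Since f is not injective, we determine |image(f)|. Computing x^23 mod 24 for each x (by repeated squaring, reducing mod 24 at every step), the values f(0), f(1), …, f(23) are: 0, 1, 8, 3, 16, 5, 0, 7, 8, 9, 16, 11, 0, 13, 8, 15, 16, 17, 0, 19, 8, 21, 16, 23.
The distinct values are {0, 1, 3, 5, 7, 8, 9, 11, 13, 15, 16, 17, 19, 21, 23}; there are 15 of them.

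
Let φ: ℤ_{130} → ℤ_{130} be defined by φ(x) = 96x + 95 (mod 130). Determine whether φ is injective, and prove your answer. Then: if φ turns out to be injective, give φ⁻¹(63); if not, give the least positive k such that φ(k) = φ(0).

We have gcd(96, 130) = 2 > 1. Taking x_1 = 0 and x_2 = 65: φ(0) = 95 and φ(65) = 96·65 + 95 = 6335 ≡ 95 (mod 130).
So φ(0) = φ(65) while 0 ≠ 65, therefore φ is not injective.
Since φ is not injective, we find the least positive k with φ(k) = φ(0): this means 96k ≡ 0 (mod 130), i.e. 130 ∣ 96k. Since gcd(96, 130) = 2, dividing through by 2 this holds exactly when 65 ∣ 48k, and as gcd(48, 65) = 1, exactly when 65 ∣ k.
The smallest positive such k is 65.

65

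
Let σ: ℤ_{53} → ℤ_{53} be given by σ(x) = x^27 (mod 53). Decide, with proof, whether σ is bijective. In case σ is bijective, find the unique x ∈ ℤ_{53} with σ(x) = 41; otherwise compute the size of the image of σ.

Since 53 is prime, the nonzero elements of ℤ_{53} form a cyclic group of order 52.
As gcd(27, 52) = 1, raising to the 27th power is a bijection on this group: if s^27 ≡ t^27 then (st^{−1})^27 = 1, and the only element of order dividing gcd(27, 52) = 1 is 1, so s = t.
With σ(0) = 0 this makes σ injective on all of ℤ_{53}, hence bijective (finite equal-size domain and codomain). In particular σ is bijective.
Since σ is bijective, we find the preimage of 41. The inverse of x ↦ x^27 on (ℤ_{53})^× is x ↦ x^27, because 27·27 = 729 = 14·52 + 1 ≡ 1 (mod 52) and x^{52} = 1 for x ≠ 0 (Fermat). So σ⁻¹(41) = 41^27 mod 53.
Repeated squaring mod 53: 41^1 ≡ 41, 41^2 ≡ 41² = 1681 ≡ 38, 41^4 ≡ 38² = 1444 ≡ 13, 41^8 ≡ 13² = 169 ≡ 10, 41^16 ≡ 10² = 100 ≡ 47. Since 27 = 16 + 8 + 2 + 1, 41^27 ≡ 47·10·38·41: 47·10 = 470 ≡ 46, then 46·38 = 1748 ≡ 52, then 52·41 = 2132 ≡ 12. So 41^27 ≡ 12 (mod 53).
Hence σ⁻¹(41) = 12.

12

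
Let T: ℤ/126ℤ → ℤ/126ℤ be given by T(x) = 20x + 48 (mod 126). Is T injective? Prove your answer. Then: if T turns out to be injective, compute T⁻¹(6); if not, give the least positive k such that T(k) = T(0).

63

Recall: T is injective if T(a) = T(b) implies a = b.
We have gcd(20, 126) = 2 > 1. Taking a = 0 and b = 63: T(0) = 48 and T(63) = 20·63 + 48 = 1308 ≡ 48 (mod 126).
So T(0) = T(63) while 0 ≠ 63, therefore T is not injective.
Since T is not injective, we find the least positive k with T(k) = T(0): this means 20k ≡ 0 (mod 126), i.e. 126 ∣ 20k. Since gcd(20, 126) = 2, dividing through by 2 this holds exactly when 63 ∣ 10k, and as gcd(10, 63) = 1, exactly when 63 ∣ k.
The smallest positive such k is 63.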